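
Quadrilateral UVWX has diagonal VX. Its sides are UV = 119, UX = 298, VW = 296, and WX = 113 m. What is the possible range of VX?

From triangle UVX: |119 − 298| < VX < 119 + 298, i.e. 179 < VX < 417.
From triangle WVX: 183 < VX < 409.
Both must hold, so VX lies in the intersection.

183 < VX < 409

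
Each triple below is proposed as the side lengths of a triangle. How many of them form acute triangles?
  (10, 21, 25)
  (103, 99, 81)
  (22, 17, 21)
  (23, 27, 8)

(10,21,25): 10²+21² = 541 < 625 = 25² → obtuse
(103,99,81): 81²+99² = 16362 > 10609 = 103² → acute
(22,17,21): 17²+21² = 730 > 484 = 22² → acute
(23,27,8): 8²+23² = 593 < 729 = 27² → obtuse
2 of the 4 are acute.

2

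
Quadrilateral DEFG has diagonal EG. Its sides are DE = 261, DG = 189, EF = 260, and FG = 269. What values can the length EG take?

From triangle DEG: |261 − 189| < EG < 261 + 189, i.e. 72 < EG < 450.
From triangle FEG: 9 < EG < 529.
Both must hold, so EG lies in the intersection.

72 < EG < 450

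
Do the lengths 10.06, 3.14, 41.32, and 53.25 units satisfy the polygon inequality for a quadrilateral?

Yes

A quadrilateral exists iff every side is shorter than the sum of the others — equivalently, the longest side is less than the sum of the rest.
Longest side 53.25 < 54.52 (sum of the remaining 3), so yes.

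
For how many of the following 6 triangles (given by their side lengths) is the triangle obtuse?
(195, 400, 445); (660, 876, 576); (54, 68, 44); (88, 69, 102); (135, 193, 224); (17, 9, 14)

(195,400,445): 195²+400² = 198025 = 445² → right
(660,876,576): 576²+660² = 767376 = 876² → right
(54,68,44): 44²+54² = 4852 > 4624 = 68² → acute
(88,69,102): 69²+88² = 12505 > 10404 = 102² → acute
(135,193,224): 135²+193² = 55474 > 50176 = 224² → acute
(17,9,14): 9²+14² = 277 < 289 = 17² → obtuse
1 of the 6 is obtuse.

1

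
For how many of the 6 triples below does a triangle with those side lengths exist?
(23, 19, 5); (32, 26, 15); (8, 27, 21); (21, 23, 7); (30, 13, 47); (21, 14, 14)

(5,19,23): 5+19 > 23 → valid
(15,26,32): 15+26 > 32 → valid
(8,21,27): 8+21 > 27 → valid
(7,21,23): 7+21 > 23 → valid
(13,30,47): 13+30 ≤ 47 → not valid
(14,14,21): 14+14 > 21 → valid
5 of the 6 triples form a triangle.

5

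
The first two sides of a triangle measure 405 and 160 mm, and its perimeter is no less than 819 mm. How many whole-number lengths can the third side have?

311

Triangle inequality: 245 < x < 565. Perimeter ≥ 819 gives x ≥ 819 − 405 − 160 = 254.
So 254 ≤ x < 565; integers 254 through 564: 311 values.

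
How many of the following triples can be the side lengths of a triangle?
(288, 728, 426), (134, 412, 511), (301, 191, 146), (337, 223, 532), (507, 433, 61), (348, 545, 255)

4

(288,426,728): 288+426 ≤ 728 → not valid
(134,412,511): 134+412 > 511 → valid
(146,191,301): 146+191 > 301 → valid
(223,337,532): 223+337 > 532 → valid
(61,433,507): 61+433 ≤ 507 → not valid
(255,348,545): 255+348 > 545 → valid
4 of the 6 triples form a triangle.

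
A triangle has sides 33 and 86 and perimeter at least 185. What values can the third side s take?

66 ≤ s < 119

Triangle inequality alone gives 53 < s < 119.
The perimeter condition gives s ≥ 185 − 33 − 86 = 66.
Intersecting the two: 66 ≤ s < 119.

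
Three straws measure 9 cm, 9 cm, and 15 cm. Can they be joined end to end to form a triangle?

Yes

The longest side is 15, and the other two sum to 18.
Since 18 > 15, the triangle inequality holds.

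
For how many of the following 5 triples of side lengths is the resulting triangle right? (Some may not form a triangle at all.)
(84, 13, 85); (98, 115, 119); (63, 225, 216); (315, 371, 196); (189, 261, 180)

4

(84,13,85): 13²+84² = 7225 = 85² → right
(98,115,119): 98²+115² = 22829 > 14161 = 119² → acute
(63,225,216): 63²+216² = 50625 = 225² → right
(315,371,196): 196²+315² = 137641 = 371² → right
(189,261,180): 180²+189² = 68121 = 261² → right
4 of the 5 are right.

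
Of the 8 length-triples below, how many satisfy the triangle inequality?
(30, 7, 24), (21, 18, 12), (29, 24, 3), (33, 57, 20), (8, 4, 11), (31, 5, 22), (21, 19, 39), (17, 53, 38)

5

(7,24,30): 7+24 > 30 → valid
(12,18,21): 12+18 > 21 → valid
(3,24,29): 3+24 ≤ 29 → not valid
(20,33,57): 20+33 ≤ 57 → not valid
(4,8,11): 4+8 > 11 → valid
(5,22,31): 5+22 ≤ 31 → not valid
(19,21,39): 19+21 > 39 → valid
(17,38,53): 17+38 > 53 → valid
5 of the 8 triples form a triangle.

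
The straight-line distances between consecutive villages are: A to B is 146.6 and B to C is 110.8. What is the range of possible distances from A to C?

35.8 ≤ AC ≤ 257.4

By the triangle inequality, |146.6 − 110.8| ≤ AC ≤ 146.6 + 110.8.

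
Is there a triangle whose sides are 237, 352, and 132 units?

The longest side is 352, and the other two sum to 369.
Since 369 > 352, the triangle inequality holds.

Yes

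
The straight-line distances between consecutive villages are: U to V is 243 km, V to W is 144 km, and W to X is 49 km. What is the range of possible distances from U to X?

50 ≤ UX ≤ 436 km

The maximum is all hops collinear in one direction: 243 + 144 + 49 = 436.
The longest hop is 243; the others sum to 193. Folding the others back against it leaves at least 243 − 193 = 50.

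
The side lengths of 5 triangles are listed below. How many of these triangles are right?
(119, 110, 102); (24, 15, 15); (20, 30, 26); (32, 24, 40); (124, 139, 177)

1

(119,110,102): 102²+110² = 22504 > 14161 = 119² → acute
(24,15,15): 15²+15² = 450 < 576 = 24² → obtuse
(20,30,26): 20²+26² = 1076 > 900 = 30² → acute
(32,24,40): 24²+32² = 1600 = 40² → right
(124,139,177): 124²+139² = 34697 > 31329 = 177² → acute
1 of the 5 is right.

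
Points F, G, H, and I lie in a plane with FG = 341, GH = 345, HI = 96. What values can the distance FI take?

0 ≤ FI ≤ 782

The maximum is all hops collinear in one direction: 341 + 345 + 96 = 782.
The longest hop is 345; the others sum to 437. Since 345 ≤ 437, the path can fold back on itself completely, so the minimum distance is 0.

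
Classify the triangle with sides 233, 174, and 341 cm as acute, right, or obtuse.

Compare the square of the longest side to the sum of squares of the other two: 174² + 233² = 84565 < 116281 = 341².

obtuse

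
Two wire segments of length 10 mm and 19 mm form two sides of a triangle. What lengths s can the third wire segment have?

9 < s < 29 (mm)

By the triangle inequality, s must be less than 10 + 19 = 29 and greater than |10 − 19| = 9.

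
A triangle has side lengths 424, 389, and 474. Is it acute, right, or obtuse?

acute

Compare the square of the longest side to the sum of squares of the other two: 389² + 424² = 331097 > 224676 = 474².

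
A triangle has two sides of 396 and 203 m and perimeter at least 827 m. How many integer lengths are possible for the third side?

371

Triangle inequality: 193 < x < 599. Perimeter ≥ 827 gives x ≥ 827 − 396 − 203 = 228.
So 228 ≤ x < 599; integers 228 through 598: 371 values.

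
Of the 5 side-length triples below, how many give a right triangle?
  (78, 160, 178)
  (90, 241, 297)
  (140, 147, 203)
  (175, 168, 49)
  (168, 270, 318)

4

(78,160,178): 78²+160² = 31684 = 178² → right
(90,241,297): 90²+241² = 66181 < 88209 = 297² → obtuse
(140,147,203): 140²+147² = 41209 = 203² → right
(175,168,49): 49²+168² = 30625 = 175² → right
(168,270,318): 168²+270² = 101124 = 318² → right
4 of the 5 are right.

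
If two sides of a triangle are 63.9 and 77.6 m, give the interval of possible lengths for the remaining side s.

13.7 < s < 141.5 (m)

By the triangle inequality, s must be less than 63.9 + 77.6 = 141.5 and greater than |63.9 − 77.6| = 13.7.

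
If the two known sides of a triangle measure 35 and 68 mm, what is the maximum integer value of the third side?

102

The third side must be strictly less than 35 + 68 = 103.
The largest integer below 103 is 102.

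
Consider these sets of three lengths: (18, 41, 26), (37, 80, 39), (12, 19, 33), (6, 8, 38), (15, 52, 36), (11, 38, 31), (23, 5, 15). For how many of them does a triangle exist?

2

(18,26,41): 18+26 > 41 → valid
(37,39,80): 37+39 ≤ 80 → not valid
(12,19,33): 12+19 ≤ 33 → not valid
(6,8,38): 6+8 ≤ 38 → not valid
(15,36,52): 15+36 ≤ 52 → not valid
(11,31,38): 11+31 > 38 → valid
(5,15,23): 5+15 ≤ 23 → not valid
2 of the 7 triples form a triangle.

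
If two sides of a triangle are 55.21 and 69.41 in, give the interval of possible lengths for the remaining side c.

By the triangle inequality, c must be less than 55.21 + 69.41 = 124.62 and greater than |55.21 − 69.41| = 14.20.

14.20 < c < 124.62 (in)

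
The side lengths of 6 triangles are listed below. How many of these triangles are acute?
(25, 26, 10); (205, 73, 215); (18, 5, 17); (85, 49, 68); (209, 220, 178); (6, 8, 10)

3

(25,26,10): 10²+25² = 725 > 676 = 26² → acute
(205,73,215): 73²+205² = 47354 > 46225 = 215² → acute
(18,5,17): 5²+17² = 314 < 324 = 18² → obtuse
(85,49,68): 49²+68² = 7025 < 7225 = 85² → obtuse
(209,220,178): 178²+209² = 75365 > 48400 = 220² → acute
(6,8,10): 6²+8² = 100 = 10² → right
3 of the 6 are acute.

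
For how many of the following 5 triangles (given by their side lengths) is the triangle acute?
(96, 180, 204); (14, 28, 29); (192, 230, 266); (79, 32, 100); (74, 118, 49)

(96,180,204): 96²+180² = 41616 = 204² → right
(14,28,29): 14²+28² = 980 > 841 = 29² → acute
(192,230,266): 192²+230² = 89764 > 70756 = 266² → acute
(79,32,100): 32²+79² = 7265 < 10000 = 100² → obtuse
(74,118,49): 49²+74² = 7877 < 13924 = 118² → obtuse
2 of the 5 are acute.

2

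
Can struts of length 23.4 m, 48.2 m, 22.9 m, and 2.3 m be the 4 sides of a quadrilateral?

A quadrilateral exists iff every side is shorter than the sum of the others — equivalently, the longest side is less than the sum of the rest.
Longest side 48.2 < 48.6 (sum of the remaining 3), so yes.

Yes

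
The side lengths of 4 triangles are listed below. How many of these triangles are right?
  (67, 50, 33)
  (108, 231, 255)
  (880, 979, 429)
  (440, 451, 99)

(67,50,33): 33²+50² = 3589 < 4489 = 67² → obtuse
(108,231,255): 108²+231² = 65025 = 255² → right
(880,979,429): 429²+880² = 958441 = 979² → right
(440,451,99): 99²+440² = 203401 = 451² → right
3 of the 4 are right.

3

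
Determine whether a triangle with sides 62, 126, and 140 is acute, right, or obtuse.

Compare the square of the longest side to the sum of squares of the other two: 62² + 126² = 19720 > 19600 = 140².

acute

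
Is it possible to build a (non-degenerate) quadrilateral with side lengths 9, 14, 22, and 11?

A quadrilateral exists iff every side is shorter than the sum of the others — equivalently, the longest side is less than the sum of the rest.
Longest side 22 < 34 (sum of the remaining 3), so yes.

Yes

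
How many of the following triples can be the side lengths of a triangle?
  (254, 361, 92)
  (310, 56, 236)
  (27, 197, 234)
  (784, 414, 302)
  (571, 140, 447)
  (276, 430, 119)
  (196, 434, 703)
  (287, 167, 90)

1

(92,254,361): 92+254 ≤ 361 → not valid
(56,236,310): 56+236 ≤ 310 → not valid
(27,197,234): 27+197 ≤ 234 → not valid
(302,414,784): 302+414 ≤ 784 → not valid
(140,447,571): 140+447 > 571 → valid
(119,276,430): 119+276 ≤ 430 → not valid
(196,434,703): 196+434 ≤ 703 → not valid
(90,167,287): 90+167 ≤ 287 → not valid
1 of the 8 triples forms a triangle.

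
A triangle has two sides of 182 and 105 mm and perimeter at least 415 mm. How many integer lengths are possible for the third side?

159

Triangle inequality: 77 < x < 287. Perimeter ≥ 415 gives x ≥ 415 − 182 − 105 = 128.
So 128 ≤ x < 287; integers 128 through 286: 159 values.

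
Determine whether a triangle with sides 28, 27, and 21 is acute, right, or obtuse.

acute

Compare the square of the longest side to the sum of squares of the other two: 21² + 27² = 1170 > 784 = 28².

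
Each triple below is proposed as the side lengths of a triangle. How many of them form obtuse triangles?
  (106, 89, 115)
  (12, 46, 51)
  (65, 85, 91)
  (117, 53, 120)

(106,89,115): 89²+106² = 19157 > 13225 = 115² → acute
(12,46,51): 12²+46² = 2260 < 2601 = 51² → obtuse
(65,85,91): 65²+85² = 11450 > 8281 = 91² → acute
(117,53,120): 53²+117² = 16498 > 14400 = 120² → acute
1 of the 4 is obtuse.

1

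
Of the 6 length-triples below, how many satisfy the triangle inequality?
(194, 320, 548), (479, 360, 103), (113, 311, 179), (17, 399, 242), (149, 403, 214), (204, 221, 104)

1

(194,320,548): 194+320 ≤ 548 → not valid
(103,360,479): 103+360 ≤ 479 → not valid
(113,179,311): 113+179 ≤ 311 → not valid
(17,242,399): 17+242 ≤ 399 → not valid
(149,214,403): 149+214 ≤ 403 → not valid
(104,204,221): 104+204 > 221 → valid
1 of the 6 triples forms a triangle.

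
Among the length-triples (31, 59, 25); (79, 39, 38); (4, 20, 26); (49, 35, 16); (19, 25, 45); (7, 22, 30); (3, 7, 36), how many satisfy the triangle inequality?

1

(25,31,59): 25+31 ≤ 59 → not valid
(38,39,79): 38+39 ≤ 79 → not valid
(4,20,26): 4+20 ≤ 26 → not valid
(16,35,49): 16+35 > 49 → valid
(19,25,45): 19+25 ≤ 45 → not valid
(7,22,30): 7+22 ≤ 30 → not valid
(3,7,36): 3+7 ≤ 36 → not valid
1 of the 7 triples forms a triangle.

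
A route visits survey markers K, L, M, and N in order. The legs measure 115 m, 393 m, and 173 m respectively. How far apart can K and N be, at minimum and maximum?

105 ≤ KN ≤ 681 m

The maximum is all hops collinear in one direction: 115 + 393 + 173 = 681.
The longest hop is 393; the others sum to 288. Folding the others back against it leaves at least 393 − 288 = 105.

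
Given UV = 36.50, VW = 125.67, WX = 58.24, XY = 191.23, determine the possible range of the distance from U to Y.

0 ≤ UY ≤ 411.64

The maximum is all hops collinear in one direction: 36.50 + 125.67 + 58.24 + 191.23 = 411.64.
The longest hop is 191.23; the others sum to 220.41. Since 191.23 ≤ 220.41, the path can fold back on itself completely, so the minimum distance is 0.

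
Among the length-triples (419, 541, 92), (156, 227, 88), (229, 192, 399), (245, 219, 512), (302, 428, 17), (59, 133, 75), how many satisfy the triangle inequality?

3

(92,419,541): 92+419 ≤ 541 → not valid
(88,156,227): 88+156 > 227 → valid
(192,229,399): 192+229 > 399 → valid
(219,245,512): 219+245 ≤ 512 → not valid
(17,302,428): 17+302 ≤ 428 → not valid
(59,75,133): 59+75 > 133 → valid
3 of the 6 triples form a triangle.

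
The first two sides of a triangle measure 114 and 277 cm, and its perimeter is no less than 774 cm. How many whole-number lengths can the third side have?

Triangle inequality: 163 < x < 391. Perimeter ≥ 774 gives x ≥ 774 − 114 − 277 = 383.
So 383 ≤ x < 391; integers 383 through 390: 8 values.

8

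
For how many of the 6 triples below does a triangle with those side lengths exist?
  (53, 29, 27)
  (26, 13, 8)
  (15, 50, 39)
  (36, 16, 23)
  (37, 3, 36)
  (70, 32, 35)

(27,29,53): 27+29 > 53 → valid
(8,13,26): 8+13 ≤ 26 → not valid
(15,39,50): 15+39 > 50 → valid
(16,23,36): 16+23 > 36 → valid
(3,36,37): 3+36 > 37 → valid
(32,35,70): 32+35 ≤ 70 → not valid
4 of the 6 triples form a triangle.

4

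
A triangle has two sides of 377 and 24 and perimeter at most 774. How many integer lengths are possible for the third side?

20

Triangle inequality: 353 < x < 401. Perimeter ≤ 774 gives x ≤ 774 − 377 − 24 = 373.
So 353 < x ≤ 373; integers 354 through 373: 20 values.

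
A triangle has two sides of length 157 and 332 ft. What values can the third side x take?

175 < x < 489 (ft)

By the triangle inequality, x must be less than 157 + 332 = 489 and greater than |157 − 332| = 175.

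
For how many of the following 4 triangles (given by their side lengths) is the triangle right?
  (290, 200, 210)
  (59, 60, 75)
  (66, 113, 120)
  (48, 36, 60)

(290,200,210): 200²+210² = 84100 = 290² → right
(59,60,75): 59²+60² = 7081 > 5625 = 75² → acute
(66,113,120): 66²+113² = 17125 > 14400 = 120² → acute
(48,36,60): 36²+48² = 3600 = 60² → right
2 of the 4 are right.

2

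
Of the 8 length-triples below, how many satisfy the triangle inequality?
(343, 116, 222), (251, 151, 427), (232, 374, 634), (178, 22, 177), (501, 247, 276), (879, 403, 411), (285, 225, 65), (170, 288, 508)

3

(116,222,343): 116+222 ≤ 343 → not valid
(151,251,427): 151+251 ≤ 427 → not valid
(232,374,634): 232+374 ≤ 634 → not valid
(22,177,178): 22+177 > 178 → valid
(247,276,501): 247+276 > 501 → valid
(403,411,879): 403+411 ≤ 879 → not valid
(65,225,285): 65+225 > 285 → valid
(170,288,508): 170+288 ≤ 508 → not valid
3 of the 8 triples form a triangle.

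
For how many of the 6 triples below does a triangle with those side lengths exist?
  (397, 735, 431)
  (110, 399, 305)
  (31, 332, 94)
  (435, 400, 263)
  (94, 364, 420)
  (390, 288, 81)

4

(397,431,735): 397+431 > 735 → valid
(110,305,399): 110+305 > 399 → valid
(31,94,332): 31+94 ≤ 332 → not valid
(263,400,435): 263+400 > 435 → valid
(94,364,420): 94+364 > 420 → valid
(81,288,390): 81+288 ≤ 390 → not valid
4 of the 6 triples form a triangle.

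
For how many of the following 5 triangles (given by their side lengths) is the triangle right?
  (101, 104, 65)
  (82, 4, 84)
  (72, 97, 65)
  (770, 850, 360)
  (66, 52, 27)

(101,104,65): 65²+101² = 14426 > 10816 = 104² → acute
(82,4,84): 4²+82² = 6740 < 7056 = 84² → obtuse
(72,97,65): 65²+72² = 9409 = 97² → right
(770,850,360): 360²+770² = 722500 = 850² → right
(66,52,27): 27²+52² = 3433 < 4356 = 66² → obtuse
2 of the 5 are right.

2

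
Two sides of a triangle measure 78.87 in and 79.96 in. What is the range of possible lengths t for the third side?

By the triangle inequality, t must be less than 78.87 + 79.96 = 158.83 and greater than |78.87 − 79.96| = 1.09.

1.09 < t < 158.83 (in)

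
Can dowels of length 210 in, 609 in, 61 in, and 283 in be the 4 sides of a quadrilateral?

No

For a quadrilateral, each side must be shorter than the sum of the others.
Here the longest side is 609, but the remaining 3 sides sum to only 554.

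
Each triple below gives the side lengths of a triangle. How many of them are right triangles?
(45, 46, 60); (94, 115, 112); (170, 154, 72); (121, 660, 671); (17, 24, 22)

2

(45,46,60): 45²+46² = 4141 > 3600 = 60² → acute
(94,115,112): 94²+112² = 21380 > 13225 = 115² → acute
(170,154,72): 72²+154² = 28900 = 170² → right
(121,660,671): 121²+660² = 450241 = 671² → right
(17,24,22): 17²+22² = 773 > 576 = 24² → acute
2 of the 5 are right.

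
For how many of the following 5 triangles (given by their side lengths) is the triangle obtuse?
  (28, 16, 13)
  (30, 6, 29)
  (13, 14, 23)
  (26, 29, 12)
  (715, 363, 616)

4

(28,16,13): 13²+16² = 425 < 784 = 28² → obtuse
(30,6,29): 6²+29² = 877 < 900 = 30² → obtuse
(13,14,23): 13²+14² = 365 < 529 = 23² → obtuse
(26,29,12): 12²+26² = 820 < 841 = 29² → obtuse
(715,363,616): 363²+616² = 511225 = 715² → right
4 of the 5 are obtuse.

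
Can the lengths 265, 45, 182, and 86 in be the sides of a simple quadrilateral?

Yes

A quadrilateral exists iff every side is shorter than the sum of the others — equivalently, the longest side is less than the sum of the rest.
Longest side 265 < 313 (sum of the remaining 3), so yes.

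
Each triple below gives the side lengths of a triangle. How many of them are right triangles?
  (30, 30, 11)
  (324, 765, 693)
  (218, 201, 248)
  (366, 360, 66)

2

(30,30,11): 11²+30² = 1021 > 900 = 30² → acute
(324,765,693): 324²+693² = 585225 = 765² → right
(218,201,248): 201²+218² = 87925 > 61504 = 248² → acute
(366,360,66): 66²+360² = 133956 = 366² → right
2 of the 4 are right.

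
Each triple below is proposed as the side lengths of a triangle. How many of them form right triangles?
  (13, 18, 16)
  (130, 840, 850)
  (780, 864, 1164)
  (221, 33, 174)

2

(13,18,16): 13²+16² = 425 > 324 = 18² → acute
(130,840,850): 130²+840² = 722500 = 850² → right
(780,864,1164): 780²+864² = 1354896 = 1164² → right
(221,33,174): 33+174 ≤ 221, not a triangle
2 of the 4 are right.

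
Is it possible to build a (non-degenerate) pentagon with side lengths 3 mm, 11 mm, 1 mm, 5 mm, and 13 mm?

Yes

A pentagon exists iff every side is shorter than the sum of the others — equivalently, the longest side is less than the sum of the rest.
Longest side 13 < 20 (sum of the remaining 4), so yes.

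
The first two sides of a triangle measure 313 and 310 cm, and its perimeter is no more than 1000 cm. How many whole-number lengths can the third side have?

Triangle inequality: 3 < x < 623. Perimeter ≤ 1000 gives x ≤ 1000 − 313 − 310 = 377.
So 3 < x ≤ 377; integers 4 through 377: 374 values.

374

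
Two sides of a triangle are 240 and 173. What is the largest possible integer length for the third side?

412

The third side must be strictly less than 240 + 173 = 413.
The largest integer below 413 is 412.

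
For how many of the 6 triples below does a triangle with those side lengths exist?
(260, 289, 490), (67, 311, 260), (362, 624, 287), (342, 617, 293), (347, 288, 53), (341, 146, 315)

(260,289,490): 260+289 > 490 → valid
(67,260,311): 67+260 > 311 → valid
(287,362,624): 287+362 > 624 → valid
(293,342,617): 293+342 > 617 → valid
(53,288,347): 53+288 ≤ 347 → not valid
(146,315,341): 146+315 > 341 → valid
5 of the 6 triples form a triangle.

5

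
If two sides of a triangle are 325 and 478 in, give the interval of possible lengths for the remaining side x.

By the triangle inequality, x must be less than 325 + 478 = 803 and greater than |325 − 478| = 153.

153 < x < 803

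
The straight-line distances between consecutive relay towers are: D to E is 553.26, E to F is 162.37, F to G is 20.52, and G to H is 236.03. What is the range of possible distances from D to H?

134.34 ≤ DH ≤ 972.18

The maximum is all hops collinear in one direction: 553.26 + 162.37 + 20.52 + 236.03 = 972.18.
The longest hop is 553.26; the others sum to 418.92. Folding the others back against it leaves at least 553.26 − 418.92 = 134.34.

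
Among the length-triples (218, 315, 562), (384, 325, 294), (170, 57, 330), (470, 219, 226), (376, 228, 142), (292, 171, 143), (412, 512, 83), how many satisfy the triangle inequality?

2

(218,315,562): 218+315 ≤ 562 → not valid
(294,325,384): 294+325 > 384 → valid
(57,170,330): 57+170 ≤ 330 → not valid
(219,226,470): 219+226 ≤ 470 → not valid
(142,228,376): 142+228 ≤ 376 → not valid
(143,171,292): 143+171 > 292 → valid
(83,412,512): 83+412 ≤ 512 → not valid
2 of the 7 triples form a triangle.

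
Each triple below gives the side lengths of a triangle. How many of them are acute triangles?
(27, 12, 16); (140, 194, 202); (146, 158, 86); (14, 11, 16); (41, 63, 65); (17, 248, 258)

(27,12,16): 12²+16² = 400 < 729 = 27² → obtuse
(140,194,202): 140²+194² = 57236 > 40804 = 202² → acute
(146,158,86): 86²+146² = 28712 > 24964 = 158² → acute
(14,11,16): 11²+14² = 317 > 256 = 16² → acute
(41,63,65): 41²+63² = 5650 > 4225 = 65² → acute
(17,248,258): 17²+248² = 61793 < 66564 = 258² → obtuse
4 of the 6 are acute.

4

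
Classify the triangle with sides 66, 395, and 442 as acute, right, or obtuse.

obtuse

Compare the square of the longest side to the sum of squares of the other two: 66² + 395² = 160381 < 195364 = 442².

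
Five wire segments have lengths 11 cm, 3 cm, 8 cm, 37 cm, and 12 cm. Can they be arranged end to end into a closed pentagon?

No

For a pentagon, each side must be shorter than the sum of the others.
Here the longest side is 37, but the remaining 4 sides sum to only 34.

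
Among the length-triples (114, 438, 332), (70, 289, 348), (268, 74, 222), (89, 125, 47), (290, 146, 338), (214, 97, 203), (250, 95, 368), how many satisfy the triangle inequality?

6

(114,332,438): 114+332 > 438 → valid
(70,289,348): 70+289 > 348 → valid
(74,222,268): 74+222 > 268 → valid
(47,89,125): 47+89 > 125 → valid
(146,290,338): 146+290 > 338 → valid
(97,203,214): 97+203 > 214 → valid
(95,250,368): 95+250 ≤ 368 → not valid
6 of the 7 triples form a triangle.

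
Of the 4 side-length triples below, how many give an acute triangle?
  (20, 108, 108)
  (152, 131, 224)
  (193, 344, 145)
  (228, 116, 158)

1

(20,108,108): 20²+108² = 12064 > 11664 = 108² → acute
(152,131,224): 131²+152² = 40265 < 50176 = 224² → obtuse
(193,344,145): 145+193 ≤ 344, not a triangle
(228,116,158): 116²+158² = 38420 < 51984 = 228² → obtuse
1 of the 4 is acute.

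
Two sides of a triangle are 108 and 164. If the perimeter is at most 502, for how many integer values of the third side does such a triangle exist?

174

Triangle inequality: 56 < x < 272. Perimeter ≤ 502 gives x ≤ 502 − 108 − 164 = 230.
So 56 < x ≤ 230; integers 57 through 230: 174 values.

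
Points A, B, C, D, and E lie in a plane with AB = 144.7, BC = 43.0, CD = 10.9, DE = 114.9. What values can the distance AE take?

The maximum is all hops collinear in one direction: 144.7 + 43.0 + 10.9 + 114.9 = 313.5.
The longest hop is 144.7; the others sum to 168.8. Since 144.7 ≤ 168.8, the path can fold back on itself completely, so the minimum distance is 0.

0 ≤ AE ≤ 313.5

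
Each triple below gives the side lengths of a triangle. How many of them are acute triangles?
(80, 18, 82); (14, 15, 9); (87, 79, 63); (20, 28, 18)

(80,18,82): 18²+80² = 6724 = 82² → right
(14,15,9): 9²+14² = 277 > 225 = 15² → acute
(87,79,63): 63²+79² = 10210 > 7569 = 87² → acute
(20,28,18): 18²+20² = 724 < 784 = 28² → obtuse
2 of the 4 are acute.

2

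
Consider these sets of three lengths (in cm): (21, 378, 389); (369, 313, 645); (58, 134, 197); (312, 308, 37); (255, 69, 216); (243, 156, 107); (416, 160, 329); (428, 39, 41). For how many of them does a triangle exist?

6

(21,378,389): 21+378 > 389 → valid
(313,369,645): 313+369 > 645 → valid
(58,134,197): 58+134 ≤ 197 → not valid
(37,308,312): 37+308 > 312 → valid
(69,216,255): 69+216 > 255 → valid
(107,156,243): 107+156 > 243 → valid
(160,329,416): 160+329 > 416 → valid
(39,41,428): 39+41 ≤ 428 → not valid
6 of the 8 triples form a triangle.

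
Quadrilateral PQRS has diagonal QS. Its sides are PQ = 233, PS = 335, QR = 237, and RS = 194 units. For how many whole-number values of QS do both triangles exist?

From triangle PQS: 102 < QS < 568.
From triangle RQS: 43 < QS < 431.
Intersection: 102 < QS < 431, so integers 103 through 430: 328 values.

328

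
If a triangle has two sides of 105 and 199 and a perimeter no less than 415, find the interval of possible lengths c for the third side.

Triangle inequality alone gives 94 < c < 304.
The perimeter condition gives c ≥ 415 − 105 − 199 = 111.
Intersecting the two: 111 ≤ c < 304.

111 ≤ c < 304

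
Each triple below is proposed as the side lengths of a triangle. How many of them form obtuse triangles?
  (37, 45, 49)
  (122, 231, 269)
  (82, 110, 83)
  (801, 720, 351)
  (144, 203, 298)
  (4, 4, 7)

(37,45,49): 37²+45² = 3394 > 2401 = 49² → acute
(122,231,269): 122²+231² = 68245 < 72361 = 269² → obtuse
(82,110,83): 82²+83² = 13613 > 12100 = 110² → acute
(801,720,351): 351²+720² = 641601 = 801² → right
(144,203,298): 144²+203² = 61945 < 88804 = 298² → obtuse
(4,4,7): 4²+4² = 32 < 49 = 7² → obtuse
3 of the 6 are obtuse.

3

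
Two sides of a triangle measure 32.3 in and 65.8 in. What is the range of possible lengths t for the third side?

33.5 < t < 98.1

By the triangle inequality, t must be less than 32.3 + 65.8 = 98.1 and greater than |32.3 − 65.8| = 33.5.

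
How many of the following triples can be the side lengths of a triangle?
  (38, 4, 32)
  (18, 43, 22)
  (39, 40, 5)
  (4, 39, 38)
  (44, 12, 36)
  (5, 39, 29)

(4,32,38): 4+32 ≤ 38 → not valid
(18,22,43): 18+22 ≤ 43 → not valid
(5,39,40): 5+39 > 40 → valid
(4,38,39): 4+38 > 39 → valid
(12,36,44): 12+36 > 44 → valid
(5,29,39): 5+29 ≤ 39 → not valid
3 of the 6 triples form a triangle.

3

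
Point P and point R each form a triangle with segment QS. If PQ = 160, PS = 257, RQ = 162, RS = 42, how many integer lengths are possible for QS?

83

From triangle PQS: 97 < QS < 417.
From triangle RQS: 120 < QS < 204.
Intersection: 120 < QS < 204, so integers 121 through 203: 83 values.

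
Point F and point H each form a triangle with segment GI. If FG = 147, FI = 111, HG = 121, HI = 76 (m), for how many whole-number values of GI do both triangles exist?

From triangle FGI: 36 < GI < 258.
From triangle HGI: 45 < GI < 197.
Intersection: 45 < GI < 197, so integers 46 through 196: 151 values.

151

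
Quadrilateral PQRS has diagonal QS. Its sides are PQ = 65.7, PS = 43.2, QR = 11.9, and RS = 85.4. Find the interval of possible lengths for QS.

73.5 < QS < 97.3

From triangle PQS: |65.7 − 43.2| < QS < 65.7 + 43.2, i.e. 22.5 < QS < 108.9.
From triangle RQS: 73.5 < QS < 97.3.
Both must hold, so QS lies in the intersection.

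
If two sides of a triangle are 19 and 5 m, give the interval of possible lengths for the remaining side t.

By the triangle inequality, t must be less than 19 + 5 = 24 and greater than |19 − 5| = 14.

14 < t < 24 (m)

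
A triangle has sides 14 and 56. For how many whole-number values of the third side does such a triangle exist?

The third side lies in the open interval (42, 70).
Integers from 43 to 69 inclusive: 69 − 43 + 1 = 27.

27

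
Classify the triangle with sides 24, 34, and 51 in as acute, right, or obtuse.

Compare the square of the longest side to the sum of squares of the other two: 24² + 34² = 1732 < 2601 = 51².

obtuse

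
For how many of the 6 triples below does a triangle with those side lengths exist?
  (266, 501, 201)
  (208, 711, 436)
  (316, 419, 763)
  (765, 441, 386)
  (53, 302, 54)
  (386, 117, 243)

1

(201,266,501): 201+266 ≤ 501 → not valid
(208,436,711): 208+436 ≤ 711 → not valid
(316,419,763): 316+419 ≤ 763 → not valid
(386,441,765): 386+441 > 765 → valid
(53,54,302): 53+54 ≤ 302 → not valid
(117,243,386): 117+243 ≤ 386 → not valid
1 of the 6 triples forms a triangle.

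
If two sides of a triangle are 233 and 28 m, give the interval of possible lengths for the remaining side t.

205 < t < 261 (m)

By the triangle inequality, t must be less than 233 + 28 = 261 and greater than |233 − 28| = 205.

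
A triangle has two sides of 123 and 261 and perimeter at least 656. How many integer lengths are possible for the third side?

Triangle inequality: 138 < x < 384. Perimeter ≥ 656 gives x ≥ 656 − 123 − 261 = 272.
So 272 ≤ x < 384; integers 272 through 383: 112 values.

112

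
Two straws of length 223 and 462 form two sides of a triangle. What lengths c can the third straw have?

239 < c < 685

By the triangle inequality, c must be less than 223 + 462 = 685 and greater than |223 − 462| = 239.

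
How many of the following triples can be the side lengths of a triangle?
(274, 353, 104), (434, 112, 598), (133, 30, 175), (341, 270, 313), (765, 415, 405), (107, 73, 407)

(104,274,353): 104+274 > 353 → valid
(112,434,598): 112+434 ≤ 598 → not valid
(30,133,175): 30+133 ≤ 175 → not valid
(270,313,341): 270+313 > 341 → valid
(405,415,765): 405+415 > 765 → valid
(73,107,407): 73+107 ≤ 407 → not valid
3 of the 6 triples form a triangle.

3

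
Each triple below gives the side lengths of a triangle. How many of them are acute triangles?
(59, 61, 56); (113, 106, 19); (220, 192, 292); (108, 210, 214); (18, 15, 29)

(59,61,56): 56²+59² = 6617 > 3721 = 61² → acute
(113,106,19): 19²+106² = 11597 < 12769 = 113² → obtuse
(220,192,292): 192²+220² = 85264 = 292² → right
(108,210,214): 108²+210² = 55764 > 45796 = 214² → acute
(18,15,29): 15²+18² = 549 < 841 = 29² → obtuse
2 of the 5 are acute.

2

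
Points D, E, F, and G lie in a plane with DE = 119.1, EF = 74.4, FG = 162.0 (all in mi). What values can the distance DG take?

The maximum is all hops collinear in one direction: 119.1 + 74.4 + 162.0 = 355.5.
The longest hop is 162.0; the others sum to 193.5. Since 162.0 ≤ 193.5, the path can fold back on itself completely, so the minimum distance is 0.

0 ≤ DG ≤ 355.5 mi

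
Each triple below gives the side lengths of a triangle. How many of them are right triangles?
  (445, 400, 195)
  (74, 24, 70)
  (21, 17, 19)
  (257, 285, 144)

(445,400,195): 195²+400² = 198025 = 445² → right
(74,24,70): 24²+70² = 5476 = 74² → right
(21,17,19): 17²+19² = 650 > 441 = 21² → acute
(257,285,144): 144²+257² = 86785 > 81225 = 285² → acute
2 of the 4 are right.

2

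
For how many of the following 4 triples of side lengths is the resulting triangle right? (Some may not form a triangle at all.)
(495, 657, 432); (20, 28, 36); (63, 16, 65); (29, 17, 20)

2

(495,657,432): 432²+495² = 431649 = 657² → right
(20,28,36): 20²+28² = 1184 < 1296 = 36² → obtuse
(63,16,65): 16²+63² = 4225 = 65² → right
(29,17,20): 17²+20² = 689 < 841 = 29² → obtuse
2 of the 4 are right.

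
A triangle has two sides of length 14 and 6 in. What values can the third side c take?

8 < c < 20

By the triangle inequality, c must be less than 14 + 6 = 20 and greater than |14 − 6| = 8.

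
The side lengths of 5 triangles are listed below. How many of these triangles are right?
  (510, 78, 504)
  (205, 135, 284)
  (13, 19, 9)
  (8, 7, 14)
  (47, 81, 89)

(510,78,504): 78²+504² = 260100 = 510² → right
(205,135,284): 135²+205² = 60250 < 80656 = 284² → obtuse
(13,19,9): 9²+13² = 250 < 361 = 19² → obtuse
(8,7,14): 7²+8² = 113 < 196 = 14² → obtuse
(47,81,89): 47²+81² = 8770 > 7921 = 89² → acute
1 of the 5 is right.

1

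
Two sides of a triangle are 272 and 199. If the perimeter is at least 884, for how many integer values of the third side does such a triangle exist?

Triangle inequality: 73 < x < 471. Perimeter ≥ 884 gives x ≥ 884 − 272 − 199 = 413.
So 413 ≤ x < 471; integers 413 through 470: 58 values.

58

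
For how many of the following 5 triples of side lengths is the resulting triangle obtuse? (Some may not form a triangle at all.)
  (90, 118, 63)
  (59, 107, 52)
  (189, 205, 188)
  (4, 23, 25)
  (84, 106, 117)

3

(90,118,63): 63²+90² = 12069 < 13924 = 118² → obtuse
(59,107,52): 52²+59² = 6185 < 11449 = 107² → obtuse
(189,205,188): 188²+189² = 71065 > 42025 = 205² → acute
(4,23,25): 4²+23² = 545 < 625 = 25² → obtuse
(84,106,117): 84²+106² = 18292 > 13689 = 117² → acute
3 of the 5 are obtuse.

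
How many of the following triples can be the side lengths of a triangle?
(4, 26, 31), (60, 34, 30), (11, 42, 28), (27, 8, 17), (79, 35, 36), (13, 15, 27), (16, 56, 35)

2

(4,26,31): 4+26 ≤ 31 → not valid
(30,34,60): 30+34 > 60 → valid
(11,28,42): 11+28 ≤ 42 → not valid
(8,17,27): 8+17 ≤ 27 → not valid
(35,36,79): 35+36 ≤ 79 → not valid
(13,15,27): 13+15 > 27 → valid
(16,35,56): 16+35 ≤ 56 → not valid
2 of the 7 triples form a triangle.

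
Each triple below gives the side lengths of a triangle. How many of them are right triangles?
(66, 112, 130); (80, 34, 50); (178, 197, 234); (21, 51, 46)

(66,112,130): 66²+112² = 16900 = 130² → right
(80,34,50): 34²+50² = 3656 < 6400 = 80² → obtuse
(178,197,234): 178²+197² = 70493 > 54756 = 234² → acute
(21,51,46): 21²+46² = 2557 < 2601 = 51² → obtuse
1 of the 4 is right.

1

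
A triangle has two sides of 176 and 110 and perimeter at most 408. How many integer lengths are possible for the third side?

56

Triangle inequality: 66 < x < 286. Perimeter ≤ 408 gives x ≤ 408 − 176 − 110 = 122.
So 66 < x ≤ 122; integers 67 through 122: 56 values.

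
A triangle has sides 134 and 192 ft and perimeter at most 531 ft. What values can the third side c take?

58 < c ≤ 205

Triangle inequality alone gives 58 < c < 326.
The perimeter condition gives c ≤ 531 − 134 − 192 = 205.
Intersecting the two: 58 < c ≤ 205.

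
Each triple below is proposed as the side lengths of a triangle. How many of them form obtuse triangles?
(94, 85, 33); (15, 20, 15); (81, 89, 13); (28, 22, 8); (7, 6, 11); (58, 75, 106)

5

(94,85,33): 33²+85² = 8314 < 8836 = 94² → obtuse
(15,20,15): 15²+15² = 450 > 400 = 20² → acute
(81,89,13): 13²+81² = 6730 < 7921 = 89² → obtuse
(28,22,8): 8²+22² = 548 < 784 = 28² → obtuse
(7,6,11): 6²+7² = 85 < 121 = 11² → obtuse
(58,75,106): 58²+75² = 8989 < 11236 = 106² → obtuse
5 of the 6 are obtuse.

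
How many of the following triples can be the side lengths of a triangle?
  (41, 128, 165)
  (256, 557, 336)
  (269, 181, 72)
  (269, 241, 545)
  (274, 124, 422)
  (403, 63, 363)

(41,128,165): 41+128 > 165 → valid
(256,336,557): 256+336 > 557 → valid
(72,181,269): 72+181 ≤ 269 → not valid
(241,269,545): 241+269 ≤ 545 → not valid
(124,274,422): 124+274 ≤ 422 → not valid
(63,363,403): 63+363 > 403 → valid
3 of the 6 triples form a triangle.

3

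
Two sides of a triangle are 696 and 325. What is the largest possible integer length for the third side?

1020

The third side must be strictly less than 696 + 325 = 1021.
The largest integer below 1021 is 1020.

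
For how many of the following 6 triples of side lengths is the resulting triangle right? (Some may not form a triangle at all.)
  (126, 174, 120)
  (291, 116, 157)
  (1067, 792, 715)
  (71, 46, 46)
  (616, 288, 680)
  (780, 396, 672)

4

(126,174,120): 120²+126² = 30276 = 174² → right
(291,116,157): 116+157 ≤ 291, not a triangle
(1067,792,715): 715²+792² = 1138489 = 1067² → right
(71,46,46): 46²+46² = 4232 < 5041 = 71² → obtuse
(616,288,680): 288²+616² = 462400 = 680² → right
(780,396,672): 396²+672² = 608400 = 780² → right
4 of the 6 are right.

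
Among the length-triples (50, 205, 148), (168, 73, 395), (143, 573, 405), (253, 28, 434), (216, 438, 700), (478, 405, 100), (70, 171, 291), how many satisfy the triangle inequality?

(50,148,205): 50+148 ≤ 205 → not valid
(73,168,395): 73+168 ≤ 395 → not valid
(143,405,573): 143+405 ≤ 573 → not valid
(28,253,434): 28+253 ≤ 434 → not valid
(216,438,700): 216+438 ≤ 700 → not valid
(100,405,478): 100+405 > 478 → valid
(70,171,291): 70+171 ≤ 291 → not valid
1 of the 7 triples forms a triangle.

1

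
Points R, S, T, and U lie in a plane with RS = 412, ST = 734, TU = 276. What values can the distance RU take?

46 ≤ RU ≤ 1422

The maximum is all hops collinear in one direction: 412 + 734 + 276 = 1422.
The longest hop is 734; the others sum to 688. Folding the others back against it leaves at least 734 − 688 = 46.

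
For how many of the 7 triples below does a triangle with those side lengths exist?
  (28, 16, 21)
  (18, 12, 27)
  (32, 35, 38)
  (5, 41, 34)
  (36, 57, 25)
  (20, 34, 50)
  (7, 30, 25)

6

(16,21,28): 16+21 > 28 → valid
(12,18,27): 12+18 > 27 → valid
(32,35,38): 32+35 > 38 → valid
(5,34,41): 5+34 ≤ 41 → not valid
(25,36,57): 25+36 > 57 → valid
(20,34,50): 20+34 > 50 → valid
(7,25,30): 7+25 > 30 → valid
6 of the 7 triples form a triangle.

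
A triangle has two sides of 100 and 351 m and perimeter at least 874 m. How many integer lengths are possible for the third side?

Triangle inequality: 251 < x < 451. Perimeter ≥ 874 gives x ≥ 874 − 100 − 351 = 423.
So 423 ≤ x < 451; integers 423 through 450: 28 values.

28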